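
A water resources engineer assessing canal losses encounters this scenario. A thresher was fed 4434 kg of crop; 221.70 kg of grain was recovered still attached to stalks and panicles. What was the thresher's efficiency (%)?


eta = (total - unthreshed) / total * 100
    = (4434 - 221.70) / 4434 * 100
    = 4212.30 / 4434 * 100
    = 95%


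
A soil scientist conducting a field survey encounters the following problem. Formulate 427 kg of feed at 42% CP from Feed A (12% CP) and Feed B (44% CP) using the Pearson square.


parts_A = CP_b - target = 44 - 42 = 2
parts_B = target - CP_a = 42 - 12 = 30
total_parts = 2 + 30 = 32
Feed A = 427 * 2 / 32 = 26.69 kg
Feed B = 427 * 30 / 32 = 400.31 kg

26.69 kg


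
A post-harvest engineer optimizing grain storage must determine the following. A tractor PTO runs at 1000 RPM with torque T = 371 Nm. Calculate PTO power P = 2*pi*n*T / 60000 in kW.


P = 2*pi*n*T / 60000
  = 2*pi * 1000 * 371 / 60000
  = 2331061.75 / 60000
  = 38.85 kW


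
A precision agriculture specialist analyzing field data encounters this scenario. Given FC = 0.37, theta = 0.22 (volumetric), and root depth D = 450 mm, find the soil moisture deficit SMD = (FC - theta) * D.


SMD = (FC - theta) * D
    = (0.37 - 0.22) * 450
    = 0.150 * 450
    = 67.50 mm


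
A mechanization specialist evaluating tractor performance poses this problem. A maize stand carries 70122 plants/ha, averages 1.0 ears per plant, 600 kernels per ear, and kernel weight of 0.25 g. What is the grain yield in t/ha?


Y = density * ears * kernels * kw
  = 70122 * 1.0 * 600 * 0.25 g/ha
  = 10518300 g/ha
  = 10518.30 kg/ha = 10.52 t/ha


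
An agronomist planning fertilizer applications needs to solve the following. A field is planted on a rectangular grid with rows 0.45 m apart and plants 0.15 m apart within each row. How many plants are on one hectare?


D = 10000 / (row_sp * plant_sp)
  = 10000 / (0.45 * 0.15)
  = 10000 / 0.0675
  = 148148.15 plants/ha


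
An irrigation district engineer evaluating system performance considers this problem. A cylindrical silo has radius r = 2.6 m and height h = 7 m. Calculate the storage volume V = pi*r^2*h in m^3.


V = pi * r^2 * h
  = pi * 2.6^2 * 7
  = pi * 6.76 * 7
  = 148.66 m^3


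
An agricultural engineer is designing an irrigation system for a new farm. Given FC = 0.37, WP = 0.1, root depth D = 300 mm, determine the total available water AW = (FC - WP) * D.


AW = (FC - WP) * D
   = (0.37 - 0.1) * 300
   = 0.27 * 300
   = 81 mm


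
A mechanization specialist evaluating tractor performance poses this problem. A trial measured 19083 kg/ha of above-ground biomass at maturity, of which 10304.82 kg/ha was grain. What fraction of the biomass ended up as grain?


HI = grain_yield / biomass
   = 10304.82 / 19083
   = 0.54


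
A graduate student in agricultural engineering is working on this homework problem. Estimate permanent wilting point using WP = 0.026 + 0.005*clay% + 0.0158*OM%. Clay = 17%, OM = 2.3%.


WP = 0.026 + 0.005*17 + 0.0158*2.3
   = 0.026 + 0.0850 + 0.0363
   = 0.1473


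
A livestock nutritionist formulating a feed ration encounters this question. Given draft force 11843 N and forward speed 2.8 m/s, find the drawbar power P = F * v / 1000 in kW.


P = F * v / 1000
  = 11843 * 2.8 / 1000
  = 33160.40 / 1000
  = 33.16 kW


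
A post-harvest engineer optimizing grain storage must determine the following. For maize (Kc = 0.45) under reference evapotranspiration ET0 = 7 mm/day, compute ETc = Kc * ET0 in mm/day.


ETc = Kc * ET0
    = 0.45 * 7
    = 3.15 mm/day


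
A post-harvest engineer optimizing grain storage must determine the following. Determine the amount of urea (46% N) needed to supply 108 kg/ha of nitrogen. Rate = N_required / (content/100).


Rate = N_required / (N_content / 100)
     = 108 / (46 / 100)
     = 108 / 0.46
     = 234.78 kg/ha


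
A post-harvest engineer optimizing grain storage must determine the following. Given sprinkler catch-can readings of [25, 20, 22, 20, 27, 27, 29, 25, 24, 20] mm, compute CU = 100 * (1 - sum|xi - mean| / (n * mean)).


xbar = 239 / 10 = 23.900
sum|xi - xbar| = 27.200
CU = 100 * (1 - 27.200 / (10 * 23.900))
   = 100 * (1 - 0.1138)
   = 88.62%


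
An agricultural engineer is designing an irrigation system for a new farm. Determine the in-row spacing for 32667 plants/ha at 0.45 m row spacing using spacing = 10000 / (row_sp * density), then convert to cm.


spacing = 10000 / (row_sp * density)
        = 10000 / (0.45 * 32667)
        = 10000 / 14700.15
        = 0.68027 m = 68.03 cm


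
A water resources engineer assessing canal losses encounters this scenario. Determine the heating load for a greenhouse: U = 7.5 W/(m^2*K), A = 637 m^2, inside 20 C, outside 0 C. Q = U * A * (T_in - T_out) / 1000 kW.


dT = 20 - (0) = 20 K
Q = U * A * dT
  = 7.5 * 637 * 20
  = 95550 W = 95.55 kW


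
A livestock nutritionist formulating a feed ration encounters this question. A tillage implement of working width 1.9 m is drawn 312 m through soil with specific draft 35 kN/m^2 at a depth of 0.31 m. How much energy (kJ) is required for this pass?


E = k * d * w * L
  = 35 * 0.31 * 1.9 * 312
  = 6431.88 kJ


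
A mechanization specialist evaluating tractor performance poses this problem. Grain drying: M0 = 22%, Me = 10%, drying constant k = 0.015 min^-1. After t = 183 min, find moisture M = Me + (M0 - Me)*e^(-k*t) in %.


M = Me + (M0 - Me) * e^(-k*t)
  = 10 + (22 - 10) * e^(-0.015*183)
  = 10 + 12 * e^(-2.745)
  = 10 + 12 * 0.06425
  = 10 + 0.7710
  = 10.77%


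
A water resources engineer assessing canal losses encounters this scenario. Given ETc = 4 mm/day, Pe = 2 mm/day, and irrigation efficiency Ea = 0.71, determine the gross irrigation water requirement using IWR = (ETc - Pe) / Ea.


IWR = (ETc - Pe) / Ea
    = (4 - 2) / 0.71
    = 2 / 0.71
    = 2.82 mm/day


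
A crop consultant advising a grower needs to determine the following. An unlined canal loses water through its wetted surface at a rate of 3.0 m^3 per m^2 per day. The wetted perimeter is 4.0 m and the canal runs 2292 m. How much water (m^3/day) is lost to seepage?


S = C * P * L
  = 3.0 * 4.0 * 2292
  = 27504 m^3/day


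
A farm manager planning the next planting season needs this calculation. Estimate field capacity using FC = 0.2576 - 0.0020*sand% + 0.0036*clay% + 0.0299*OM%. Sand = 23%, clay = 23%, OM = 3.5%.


FC = 0.2576 - 0.0020*23 + 0.0036*23 + 0.0299*3.5
   = 0.2576 - 0.0460 + 0.0828 + 0.1047
   = 0.3991


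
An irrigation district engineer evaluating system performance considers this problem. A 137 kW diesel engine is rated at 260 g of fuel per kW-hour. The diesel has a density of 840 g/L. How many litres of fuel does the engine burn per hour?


FC = P * BSFC / rho_fuel
   = 137 * 260 / 840
   = 35620 / 840
   = 42.40 L/h


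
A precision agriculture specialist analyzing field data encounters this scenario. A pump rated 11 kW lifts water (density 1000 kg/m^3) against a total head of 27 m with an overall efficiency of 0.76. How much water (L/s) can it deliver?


Q = (P * 1000 * eta) / (rho * g * H)
  = (11 * 1000 * 0.76) / (1000 * 9.81 * 27)
  = 8360 / 264870
  = 0.03156 m^3/s = 31.56 L/s


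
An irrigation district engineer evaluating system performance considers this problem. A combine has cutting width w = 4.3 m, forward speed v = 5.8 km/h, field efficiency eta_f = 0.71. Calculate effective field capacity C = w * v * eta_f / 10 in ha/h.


C = w * v * eta_f / 10
  = 4.3 * 5.8 * 0.71 / 10
  = 17.71 / 10
  = 1.77 ha/h


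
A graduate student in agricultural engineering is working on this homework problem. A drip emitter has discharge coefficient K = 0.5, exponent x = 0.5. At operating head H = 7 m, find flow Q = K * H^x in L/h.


Q = K * H^x
  = 0.5 * 7^0.5
  = 0.5 * 2.6458
  = 1.32 L/h


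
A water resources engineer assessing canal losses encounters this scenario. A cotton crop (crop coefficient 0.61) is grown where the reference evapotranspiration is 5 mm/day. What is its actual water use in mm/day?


ETc = Kc * ET0
    = 0.61 * 5
    = 3.05 mm/day


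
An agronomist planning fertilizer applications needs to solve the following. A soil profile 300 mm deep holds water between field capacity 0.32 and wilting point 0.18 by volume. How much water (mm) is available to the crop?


AW = (FC - WP) * D
   = (0.32 - 0.18) * 300
   = 0.14 * 300
   = 42 mm


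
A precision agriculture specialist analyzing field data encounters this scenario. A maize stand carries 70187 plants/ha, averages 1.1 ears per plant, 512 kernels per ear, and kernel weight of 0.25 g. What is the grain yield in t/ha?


Y = density * ears * kernels * kw
  = 70187 * 1.1 * 512 * 0.25 g/ha
  = 9882329.60 g/ha
  = 9882.33 kg/ha = 9.88 t/ha


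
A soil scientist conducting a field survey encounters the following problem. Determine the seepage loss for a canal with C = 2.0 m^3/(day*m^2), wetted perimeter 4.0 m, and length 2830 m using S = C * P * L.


S = C * P * L
  = 2.0 * 4.0 * 2830
  = 22640 m^3/day


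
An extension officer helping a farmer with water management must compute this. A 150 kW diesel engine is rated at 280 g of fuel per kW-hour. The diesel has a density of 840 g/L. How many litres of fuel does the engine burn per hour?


FC = P * BSFC / rho_fuel
   = 150 * 280 / 840
   = 42000 / 840
   = 50 L/h


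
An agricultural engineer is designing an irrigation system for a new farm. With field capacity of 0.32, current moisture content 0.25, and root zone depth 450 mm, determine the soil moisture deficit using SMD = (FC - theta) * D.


SMD = (FC - theta) * D
    = (0.32 - 0.25) * 450
    = 0.070 * 450
    = 31.50 mm


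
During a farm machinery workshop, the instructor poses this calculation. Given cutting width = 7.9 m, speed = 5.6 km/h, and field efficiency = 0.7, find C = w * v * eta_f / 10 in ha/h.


C = w * v * eta_f / 10
  = 7.9 * 5.6 * 0.7 / 10
  = 30.97 / 10
  = 3.10 ha/h


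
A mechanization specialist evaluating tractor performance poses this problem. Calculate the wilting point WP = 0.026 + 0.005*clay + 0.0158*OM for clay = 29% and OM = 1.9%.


WP = 0.026 + 0.005*29 + 0.0158*1.9
   = 0.026 + 0.1450 + 0.0300
   = 0.2010


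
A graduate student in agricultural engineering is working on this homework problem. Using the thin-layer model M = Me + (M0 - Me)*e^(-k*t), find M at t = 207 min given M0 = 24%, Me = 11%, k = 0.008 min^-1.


M = Me + (M0 - Me) * e^(-k*t)
  = 11 + (24 - 11) * e^(-0.008*207)
  = 11 + 13 * e^(-1.656)
  = 11 + 13 * 0.19090
  = 11 + 2.4817
  = 13.48%


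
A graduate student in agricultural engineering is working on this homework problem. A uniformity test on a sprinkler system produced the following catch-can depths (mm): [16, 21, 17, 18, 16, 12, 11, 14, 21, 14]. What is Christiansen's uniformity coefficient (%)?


xbar = 160 / 10 = 16
sum|xi - xbar| = 26
CU = 100 * (1 - 26 / (10 * 16))
   = 100 * (1 - 0.1625)
   = 83.75%


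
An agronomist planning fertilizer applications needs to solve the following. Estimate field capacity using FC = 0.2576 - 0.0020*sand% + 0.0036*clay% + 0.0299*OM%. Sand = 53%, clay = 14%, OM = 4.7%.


FC = 0.2576 - 0.0020*53 + 0.0036*14 + 0.0299*4.7
   = 0.2576 - 0.1060 + 0.0504 + 0.1405
   = 0.3425


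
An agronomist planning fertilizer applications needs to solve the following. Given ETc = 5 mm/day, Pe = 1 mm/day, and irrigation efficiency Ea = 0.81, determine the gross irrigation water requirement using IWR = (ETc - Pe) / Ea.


IWR = (ETc - Pe) / Ea
    = (5 - 1) / 0.81
    = 4 / 0.81
    = 4.94 mm/day


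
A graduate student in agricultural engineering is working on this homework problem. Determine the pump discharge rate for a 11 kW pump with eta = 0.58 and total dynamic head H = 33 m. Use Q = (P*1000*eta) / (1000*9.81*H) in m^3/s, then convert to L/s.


Q = (P * 1000 * eta) / (rho * g * H)
  = (11 * 1000 * 0.58) / (1000 * 9.81 * 33)
  = 6380 / 323730
  = 0.01971 m^3/s = 19.71 L/s


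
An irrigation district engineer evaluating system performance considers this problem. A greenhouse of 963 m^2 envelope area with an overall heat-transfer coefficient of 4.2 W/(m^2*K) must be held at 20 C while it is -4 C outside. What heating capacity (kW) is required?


dT = 20 - (-4) = 24 K
Q = U * A * dT
  = 4.2 * 963 * 24
  = 97070.40 W = 97.07 kW


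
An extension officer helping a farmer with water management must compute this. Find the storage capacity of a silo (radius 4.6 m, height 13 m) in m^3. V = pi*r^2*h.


V = pi * r^2 * h
  = pi * 4.6^2 * 13
  = pi * 21.16 * 13
  = 864.19 m^3


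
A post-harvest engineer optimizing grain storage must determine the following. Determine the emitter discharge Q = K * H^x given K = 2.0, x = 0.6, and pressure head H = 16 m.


Q = K * H^x
  = 2.0 * 16^0.6
  = 2.0 * 5.2780
  = 10.56 L/h


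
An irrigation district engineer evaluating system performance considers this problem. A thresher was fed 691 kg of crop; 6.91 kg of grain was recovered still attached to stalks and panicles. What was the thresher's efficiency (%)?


eta = (total - unthreshed) / total * 100
    = (691 - 6.91) / 691 * 100
    = 684.09 / 691 * 100
    = 99%


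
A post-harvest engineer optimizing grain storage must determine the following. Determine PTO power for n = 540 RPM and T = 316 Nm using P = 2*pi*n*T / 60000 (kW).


P = 2*pi*n*T / 60000
  = 2*pi * 540 * 316 / 60000
  = 1072162.74 / 60000
  = 17.87 kW


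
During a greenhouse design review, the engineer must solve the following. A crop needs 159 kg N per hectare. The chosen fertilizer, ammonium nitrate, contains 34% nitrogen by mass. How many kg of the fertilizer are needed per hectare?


Rate = N_required / (N_content / 100)
     = 159 / (34 / 100)
     = 159 / 0.34
     = 467.65 kg/ha


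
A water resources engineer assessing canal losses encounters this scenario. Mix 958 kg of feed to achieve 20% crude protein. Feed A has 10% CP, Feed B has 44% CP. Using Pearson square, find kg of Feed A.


parts_A = CP_b - target = 44 - 20 = 24
parts_B = target - CP_a = 20 - 10 = 10
total_parts = 24 + 10 = 34
Feed A = 958 * 24 / 34 = 676.24 kg
Feed B = 958 * 10 / 34 = 281.76 kg

676.24 kg


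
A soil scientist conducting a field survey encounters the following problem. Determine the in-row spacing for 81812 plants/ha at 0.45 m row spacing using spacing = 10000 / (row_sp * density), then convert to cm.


spacing = 10000 / (row_sp * density)
        = 10000 / (0.45 * 81812)
        = 10000 / 36815.40
        = 0.27163 m = 27.16 cm


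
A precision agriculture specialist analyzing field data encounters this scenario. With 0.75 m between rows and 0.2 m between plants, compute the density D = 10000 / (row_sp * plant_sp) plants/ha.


D = 10000 / (row_sp * plant_sp)
  = 10000 / (0.75 * 0.2)
  = 10000 / 0.1500
  = 66666.67 plants/ha


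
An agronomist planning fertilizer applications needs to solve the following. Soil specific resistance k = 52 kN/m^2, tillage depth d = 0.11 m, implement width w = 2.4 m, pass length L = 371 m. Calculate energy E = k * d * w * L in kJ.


E = k * d * w * L
  = 52 * 0.11 * 2.4 * 371
  = 5093.09 kJ


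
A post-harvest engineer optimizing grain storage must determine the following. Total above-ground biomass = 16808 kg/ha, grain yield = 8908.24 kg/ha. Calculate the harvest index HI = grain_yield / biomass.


HI = grain_yield / biomass
   = 8908.24 / 16808
   = 0.53


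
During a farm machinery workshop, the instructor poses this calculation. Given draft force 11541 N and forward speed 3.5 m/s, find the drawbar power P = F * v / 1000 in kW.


P = F * v / 1000
  = 11541 * 3.5 / 1000
  = 40393.50 / 1000
  = 40.39 kW


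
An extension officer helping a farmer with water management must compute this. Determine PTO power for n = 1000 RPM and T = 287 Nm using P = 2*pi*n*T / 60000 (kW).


P = 2*pi*n*T / 60000
  = 2*pi * 1000 * 287 / 60000
  = 1803274.18 / 60000
  = 30.05 kW


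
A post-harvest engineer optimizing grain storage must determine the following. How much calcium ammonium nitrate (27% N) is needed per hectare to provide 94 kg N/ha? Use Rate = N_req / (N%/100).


Rate = N_required / (N_content / 100)
     = 94 / (27 / 100)
     = 94 / 0.27
     = 348.15 kg/ha


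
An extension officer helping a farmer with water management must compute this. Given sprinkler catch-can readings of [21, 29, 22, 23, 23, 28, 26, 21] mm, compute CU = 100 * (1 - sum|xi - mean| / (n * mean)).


xbar = 193 / 8 = 24.125
sum|xi - xbar| = 21.250
CU = 100 * (1 - 21.250 / (8 * 24.125))
   = 100 * (1 - 0.1101)
   = 88.99%


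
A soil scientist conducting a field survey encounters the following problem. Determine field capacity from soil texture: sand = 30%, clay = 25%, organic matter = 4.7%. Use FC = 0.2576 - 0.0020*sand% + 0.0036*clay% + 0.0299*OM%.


FC = 0.2576 - 0.0020*30 + 0.0036*25 + 0.0299*4.7
   = 0.2576 - 0.0600 + 0.0900 + 0.1405
   = 0.4281


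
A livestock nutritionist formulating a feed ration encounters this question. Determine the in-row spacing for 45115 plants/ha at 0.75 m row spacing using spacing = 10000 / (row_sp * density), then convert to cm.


spacing = 10000 / (row_sp * density)
        = 10000 / (0.75 * 45115)
        = 10000 / 33836.25
        = 0.29554 m = 29.55 cm


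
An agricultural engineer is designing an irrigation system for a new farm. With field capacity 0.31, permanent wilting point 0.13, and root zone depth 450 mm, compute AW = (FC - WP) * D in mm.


AW = (FC - WP) * D
   = (0.31 - 0.13) * 450
   = 0.18 * 450
   = 81 mm


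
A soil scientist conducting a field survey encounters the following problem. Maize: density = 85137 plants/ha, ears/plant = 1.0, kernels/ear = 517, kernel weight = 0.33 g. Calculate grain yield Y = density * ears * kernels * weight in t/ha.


Y = density * ears * kernels * kw
  = 85137 * 1.0 * 517 * 0.33 g/ha
  = 14525223.57 g/ha
  = 14525.22 kg/ha = 14.53 t/ha


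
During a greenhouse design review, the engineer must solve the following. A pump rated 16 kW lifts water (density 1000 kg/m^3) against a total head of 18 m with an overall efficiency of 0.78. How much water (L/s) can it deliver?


Q = (P * 1000 * eta) / (rho * g * H)
  = (16 * 1000 * 0.78) / (1000 * 9.81 * 18)
  = 12480 / 176580
  = 0.07068 m^3/s = 70.68 L/s


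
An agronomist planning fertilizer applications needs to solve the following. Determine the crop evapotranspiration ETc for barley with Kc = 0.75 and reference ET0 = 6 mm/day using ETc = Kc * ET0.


ETc = Kc * ET0
    = 0.75 * 6
    = 4.50 mm/day


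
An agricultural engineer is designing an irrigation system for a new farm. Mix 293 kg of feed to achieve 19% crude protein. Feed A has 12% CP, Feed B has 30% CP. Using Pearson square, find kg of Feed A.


parts_A = CP_b - target = 30 - 19 = 11
parts_B = target - CP_a = 19 - 12 = 7
total_parts = 11 + 7 = 18
Feed A = 293 * 11 / 18 = 179.06 kg
Feed B = 293 * 7 / 18 = 113.94 kg

179.06 kg


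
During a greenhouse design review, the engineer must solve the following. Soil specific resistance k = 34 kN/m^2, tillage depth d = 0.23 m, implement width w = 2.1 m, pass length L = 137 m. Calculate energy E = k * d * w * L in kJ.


E = k * d * w * L
  = 34 * 0.23 * 2.1 * 137
  = 2249.81 kJ


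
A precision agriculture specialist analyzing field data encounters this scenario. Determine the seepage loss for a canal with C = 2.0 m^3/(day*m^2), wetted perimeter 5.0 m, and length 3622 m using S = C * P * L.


S = C * P * L
  = 2.0 * 5.0 * 3622
  = 36220 m^3/day


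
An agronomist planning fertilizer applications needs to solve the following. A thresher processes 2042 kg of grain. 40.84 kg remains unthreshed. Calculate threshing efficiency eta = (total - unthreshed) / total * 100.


eta = (total - unthreshed) / total * 100
    = (2042 - 40.84) / 2042 * 100
    = 2001.16 / 2042 * 100
    = 98%


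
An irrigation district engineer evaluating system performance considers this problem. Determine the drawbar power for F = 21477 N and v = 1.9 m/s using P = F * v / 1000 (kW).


P = F * v / 1000
  = 21477 * 1.9 / 1000
  = 40806.30 / 1000
  = 40.81 kW


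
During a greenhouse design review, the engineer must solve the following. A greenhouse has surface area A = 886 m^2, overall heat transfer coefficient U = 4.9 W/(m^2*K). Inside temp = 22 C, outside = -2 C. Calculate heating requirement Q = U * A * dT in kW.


dT = 22 - (-2) = 24 K
Q = U * A * dT
  = 4.9 * 886 * 24
  = 104193.60 W = 104.19 kW


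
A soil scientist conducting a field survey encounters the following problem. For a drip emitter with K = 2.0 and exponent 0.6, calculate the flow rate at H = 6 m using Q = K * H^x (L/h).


Q = K * H^x
  = 2.0 * 6^0.6
  = 2.0 * 2.9302
  = 5.86 L/h


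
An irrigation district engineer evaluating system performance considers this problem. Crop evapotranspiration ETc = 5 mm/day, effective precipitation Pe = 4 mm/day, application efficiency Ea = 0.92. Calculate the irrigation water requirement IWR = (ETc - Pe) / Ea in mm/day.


IWR = (ETc - Pe) / Ea
    = (5 - 4) / 0.92
    = 1 / 0.92
    = 1.09 mm/day


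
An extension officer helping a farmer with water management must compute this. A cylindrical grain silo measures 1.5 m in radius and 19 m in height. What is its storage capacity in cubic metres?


V = pi * r^2 * h
  = pi * 1.5^2 * 19
  = pi * 2.25 * 19
  = 134.30 m^3


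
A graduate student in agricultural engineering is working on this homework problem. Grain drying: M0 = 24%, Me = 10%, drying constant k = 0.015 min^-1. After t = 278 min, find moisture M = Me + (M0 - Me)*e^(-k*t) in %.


M = Me + (M0 - Me) * e^(-k*t)
  = 10 + (24 - 10) * e^(-0.015*278)
  = 10 + 14 * e^(-4.170)
  = 10 + 14 * 0.01545
  = 10 + 0.2163
  = 10.22%


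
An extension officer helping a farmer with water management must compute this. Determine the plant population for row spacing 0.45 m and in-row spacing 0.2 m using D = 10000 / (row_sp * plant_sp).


D = 10000 / (row_sp * plant_sp)
  = 10000 / (0.45 * 0.2)
  = 10000 / 0.0900
  = 111111.11 plants/ha


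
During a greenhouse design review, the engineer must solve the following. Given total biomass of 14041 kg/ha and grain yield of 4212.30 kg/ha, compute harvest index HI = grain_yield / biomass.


HI = grain_yield / biomass
   = 4212.30 / 14041
   = 0.30


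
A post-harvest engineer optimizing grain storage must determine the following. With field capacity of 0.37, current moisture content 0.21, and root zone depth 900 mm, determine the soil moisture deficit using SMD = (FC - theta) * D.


SMD = (FC - theta) * D
    = (0.37 - 0.21) * 900
    = 0.160 * 900
    = 144 mm


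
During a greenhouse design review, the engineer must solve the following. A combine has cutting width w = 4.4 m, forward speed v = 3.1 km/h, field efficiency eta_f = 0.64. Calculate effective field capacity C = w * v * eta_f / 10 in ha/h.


C = w * v * eta_f / 10
  = 4.4 * 3.1 * 0.64 / 10
  = 8.73 / 10
  = 0.87 ha/h


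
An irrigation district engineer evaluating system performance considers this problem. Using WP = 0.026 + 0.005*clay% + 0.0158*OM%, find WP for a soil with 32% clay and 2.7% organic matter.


WP = 0.026 + 0.005*32 + 0.0158*2.7
   = 0.026 + 0.1600 + 0.0427
   = 0.2287


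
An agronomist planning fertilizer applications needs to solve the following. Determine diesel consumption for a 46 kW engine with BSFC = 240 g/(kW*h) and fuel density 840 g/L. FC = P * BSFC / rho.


FC = P * BSFC / rho_fuel
   = 46 * 240 / 840
   = 11040 / 840
   = 13.14 L/h


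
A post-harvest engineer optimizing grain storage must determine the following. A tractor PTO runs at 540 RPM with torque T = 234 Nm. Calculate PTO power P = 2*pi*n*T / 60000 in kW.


P = 2*pi*n*T / 60000
  = 2*pi * 540 * 234 / 60000
  = 793943.30 / 60000
  = 13.23 kW


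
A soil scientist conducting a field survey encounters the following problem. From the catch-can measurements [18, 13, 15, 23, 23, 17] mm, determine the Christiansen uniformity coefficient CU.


xbar = 109 / 6 = 18.167
sum|xi - xbar| = 19.333
CU = 100 * (1 - 19.333 / (6 * 18.167))
   = 100 * (1 - 0.1774)
   = 82.26%


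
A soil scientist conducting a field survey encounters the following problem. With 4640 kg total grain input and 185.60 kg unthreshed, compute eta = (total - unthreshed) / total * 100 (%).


eta = (total - unthreshed) / total * 100
    = (4640 - 185.60) / 4640 * 100
    = 4454.40 / 4640 * 100
    = 96%


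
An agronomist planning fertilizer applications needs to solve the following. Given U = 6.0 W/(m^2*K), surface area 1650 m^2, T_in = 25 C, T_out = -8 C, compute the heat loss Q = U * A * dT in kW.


dT = 25 - (-8) = 33 K
Q = U * A * dT
  = 6.0 * 1650 * 33
  = 326700 W = 326.70 kW


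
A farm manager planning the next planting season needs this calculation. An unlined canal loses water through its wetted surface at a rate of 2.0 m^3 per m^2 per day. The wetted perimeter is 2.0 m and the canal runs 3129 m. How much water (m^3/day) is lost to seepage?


S = C * P * L
  = 2.0 * 2.0 * 3129
  = 12516 m^3/day


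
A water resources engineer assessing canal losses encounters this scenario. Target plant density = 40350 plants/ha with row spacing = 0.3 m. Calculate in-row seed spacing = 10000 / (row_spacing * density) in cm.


spacing = 10000 / (row_sp * density)
        = 10000 / (0.3 * 40350)
        = 10000 / 12105
        = 0.82610 m = 82.61 cm


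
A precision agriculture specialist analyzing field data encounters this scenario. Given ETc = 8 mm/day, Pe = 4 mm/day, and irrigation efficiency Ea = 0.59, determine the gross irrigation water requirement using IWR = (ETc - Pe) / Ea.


IWR = (ETc - Pe) / Ea
    = (8 - 4) / 0.59
    = 4 / 0.59
    = 6.78 mm/day


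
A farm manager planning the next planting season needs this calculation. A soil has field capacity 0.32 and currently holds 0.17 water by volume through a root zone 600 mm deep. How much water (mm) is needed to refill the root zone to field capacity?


SMD = (FC - theta) * D
    = (0.32 - 0.17) * 600
    = 0.150 * 600
    = 90 mm


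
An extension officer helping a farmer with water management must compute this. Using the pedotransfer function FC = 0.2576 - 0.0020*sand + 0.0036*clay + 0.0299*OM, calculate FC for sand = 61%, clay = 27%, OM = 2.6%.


FC = 0.2576 - 0.0020*61 + 0.0036*27 + 0.0299*2.6
   = 0.2576 - 0.1220 + 0.0972 + 0.0777
   = 0.3105


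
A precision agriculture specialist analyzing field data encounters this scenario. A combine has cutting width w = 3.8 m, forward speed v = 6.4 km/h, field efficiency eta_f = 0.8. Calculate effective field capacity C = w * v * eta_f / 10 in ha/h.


C = w * v * eta_f / 10
  = 3.8 * 6.4 * 0.8 / 10
  = 19.46 / 10
  = 1.95 ha/h


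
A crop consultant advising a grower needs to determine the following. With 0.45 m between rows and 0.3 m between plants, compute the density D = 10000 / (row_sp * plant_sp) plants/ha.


D = 10000 / (row_sp * plant_sp)
  = 10000 / (0.45 * 0.3)
  = 10000 / 0.1350
  = 74074.07 plants/ha


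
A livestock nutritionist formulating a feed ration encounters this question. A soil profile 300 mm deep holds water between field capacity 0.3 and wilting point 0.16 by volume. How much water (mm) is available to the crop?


AW = (FC - WP) * D
   = (0.3 - 0.16) * 300
   = 0.14 * 300
   = 42 mm


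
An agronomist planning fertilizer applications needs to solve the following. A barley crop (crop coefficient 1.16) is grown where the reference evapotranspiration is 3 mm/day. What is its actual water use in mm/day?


ETc = Kc * ET0
    = 1.16 * 3
    = 3.48 mm/day


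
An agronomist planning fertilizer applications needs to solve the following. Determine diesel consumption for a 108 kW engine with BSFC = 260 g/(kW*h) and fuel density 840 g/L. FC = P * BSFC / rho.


FC = P * BSFC / rho_fuel
   = 108 * 260 / 840
   = 28080 / 840
   = 33.43 L/h


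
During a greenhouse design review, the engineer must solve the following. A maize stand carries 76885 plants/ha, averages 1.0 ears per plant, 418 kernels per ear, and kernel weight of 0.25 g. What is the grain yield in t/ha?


Y = density * ears * kernels * kw
  = 76885 * 1.0 * 418 * 0.25 g/ha
  = 8034482.50 g/ha
  = 8034.48 kg/ha = 8.03 t/ha


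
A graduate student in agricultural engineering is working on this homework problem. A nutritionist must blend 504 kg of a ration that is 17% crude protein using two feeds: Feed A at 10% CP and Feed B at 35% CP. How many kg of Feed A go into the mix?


parts_A = CP_b - target = 35 - 17 = 18
parts_B = target - CP_a = 17 - 10 = 7
total_parts = 18 + 7 = 25
Feed A = 504 * 18 / 25 = 362.88 kg
Feed B = 504 * 7 / 25 = 141.12 kg

362.88 kg


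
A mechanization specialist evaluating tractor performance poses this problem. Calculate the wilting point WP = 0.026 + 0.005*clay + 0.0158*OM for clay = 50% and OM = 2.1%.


WP = 0.026 + 0.005*50 + 0.0158*2.1
   = 0.026 + 0.2500 + 0.0332
   = 0.3092


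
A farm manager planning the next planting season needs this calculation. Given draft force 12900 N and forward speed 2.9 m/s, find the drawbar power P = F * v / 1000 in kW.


P = F * v / 1000
  = 12900 * 2.9 / 1000
  = 37410 / 1000
  = 37.41 kW


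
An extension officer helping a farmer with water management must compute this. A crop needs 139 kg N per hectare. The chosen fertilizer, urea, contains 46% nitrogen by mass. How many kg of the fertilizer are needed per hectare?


Rate = N_required / (N_content / 100)
     = 139 / (46 / 100)
     = 139 / 0.46
     = 302.17 kg/ha


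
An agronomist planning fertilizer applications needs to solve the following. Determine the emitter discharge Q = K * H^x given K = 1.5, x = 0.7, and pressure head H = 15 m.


Q = K * H^x
  = 1.5 * 15^0.7
  = 1.5 * 6.6568
  = 9.99 L/h


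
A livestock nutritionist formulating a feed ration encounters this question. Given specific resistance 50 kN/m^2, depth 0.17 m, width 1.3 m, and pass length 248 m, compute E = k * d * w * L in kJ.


E = k * d * w * L
  = 50 * 0.17 * 1.3 * 248
  = 2740.40 kJ


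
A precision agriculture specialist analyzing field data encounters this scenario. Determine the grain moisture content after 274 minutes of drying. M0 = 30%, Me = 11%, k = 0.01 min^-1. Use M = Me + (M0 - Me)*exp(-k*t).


M = Me + (M0 - Me) * e^(-k*t)
  = 11 + (30 - 11) * e^(-0.01*274)
  = 11 + 19 * e^(-2.740)
  = 11 + 19 * 0.06457
  = 11 + 1.2268
  = 12.23%


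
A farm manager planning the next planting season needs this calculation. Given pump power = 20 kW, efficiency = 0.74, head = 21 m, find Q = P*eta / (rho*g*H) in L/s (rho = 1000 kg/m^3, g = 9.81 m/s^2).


Q = (P * 1000 * eta) / (rho * g * H)
  = (20 * 1000 * 0.74) / (1000 * 9.81 * 21)
  = 14800 / 206010
  = 0.07184 m^3/s = 71.84 L/s


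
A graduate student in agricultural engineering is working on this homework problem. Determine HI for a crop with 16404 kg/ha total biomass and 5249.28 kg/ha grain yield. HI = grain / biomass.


HI = grain_yield / biomass
   = 5249.28 / 16404
   = 0.32


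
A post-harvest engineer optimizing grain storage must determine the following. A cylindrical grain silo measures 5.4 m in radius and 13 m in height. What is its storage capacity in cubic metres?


V = pi * r^2 * h
  = pi * 5.4^2 * 13
  = pi * 29.16 * 13
  = 1190.91 m^3


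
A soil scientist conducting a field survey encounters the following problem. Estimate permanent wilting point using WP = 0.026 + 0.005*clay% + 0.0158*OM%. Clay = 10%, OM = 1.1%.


WP = 0.026 + 0.005*10 + 0.0158*1.1
   = 0.026 + 0.0500 + 0.0174
   = 0.0934


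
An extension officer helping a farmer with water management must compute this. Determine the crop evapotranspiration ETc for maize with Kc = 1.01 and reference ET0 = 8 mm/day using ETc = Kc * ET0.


ETc = Kc * ET0
    = 1.01 * 8
    = 8.08 mm/day


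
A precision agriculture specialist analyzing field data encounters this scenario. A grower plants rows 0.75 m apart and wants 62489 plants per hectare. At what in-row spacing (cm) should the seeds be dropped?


spacing = 10000 / (row_sp * density)
        = 10000 / (0.75 * 62489)
        = 10000 / 46866.75
        = 0.21337 m = 21.34 cm


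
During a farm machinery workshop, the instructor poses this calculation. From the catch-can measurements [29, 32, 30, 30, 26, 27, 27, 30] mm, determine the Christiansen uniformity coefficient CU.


xbar = 231 / 8 = 28.875
sum|xi - xbar| = 13.250
CU = 100 * (1 - 13.250 / (8 * 28.875))
   = 100 * (1 - 0.0574)
   = 94.26%


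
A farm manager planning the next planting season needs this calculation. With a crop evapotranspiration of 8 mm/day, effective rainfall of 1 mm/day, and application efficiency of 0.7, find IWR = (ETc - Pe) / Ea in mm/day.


IWR = (ETc - Pe) / Ea
    = (8 - 1) / 0.7
    = 7 / 0.7
    = 10 mm/day


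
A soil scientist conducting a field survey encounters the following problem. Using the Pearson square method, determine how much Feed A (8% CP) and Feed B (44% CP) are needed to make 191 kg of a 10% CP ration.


parts_A = CP_b - target = 44 - 10 = 34
parts_B = target - CP_a = 10 - 8 = 2
total_parts = 34 + 2 = 36
Feed A = 191 * 34 / 36 = 180.39 kg
Feed B = 191 * 2 / 36 = 10.61 kg

180.39 kg


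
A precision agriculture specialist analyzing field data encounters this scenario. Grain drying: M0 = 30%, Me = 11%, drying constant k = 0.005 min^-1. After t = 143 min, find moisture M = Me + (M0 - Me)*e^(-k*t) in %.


M = Me + (M0 - Me) * e^(-k*t)
  = 11 + (30 - 11) * e^(-0.005*143)
  = 11 + 19 * e^(-0.715)
  = 11 + 19 * 0.48919
  = 11 + 9.2947
  = 20.29%


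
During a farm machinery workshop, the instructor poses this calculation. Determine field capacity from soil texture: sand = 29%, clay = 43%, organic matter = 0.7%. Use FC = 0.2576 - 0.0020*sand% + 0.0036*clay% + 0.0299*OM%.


FC = 0.2576 - 0.0020*29 + 0.0036*43 + 0.0299*0.7
   = 0.2576 - 0.0580 + 0.1548 + 0.0209
   = 0.3753


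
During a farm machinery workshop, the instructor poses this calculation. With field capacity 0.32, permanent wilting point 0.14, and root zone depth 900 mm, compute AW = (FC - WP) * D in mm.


AW = (FC - WP) * D
   = (0.32 - 0.14) * 900
   = 0.18 * 900
   = 162 mm


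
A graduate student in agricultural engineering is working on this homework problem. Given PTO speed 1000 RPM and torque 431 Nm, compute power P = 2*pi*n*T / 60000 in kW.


P = 2*pi*n*T / 60000
  = 2*pi * 1000 * 431 / 60000
  = 2708052.87 / 60000
  = 45.13 kW


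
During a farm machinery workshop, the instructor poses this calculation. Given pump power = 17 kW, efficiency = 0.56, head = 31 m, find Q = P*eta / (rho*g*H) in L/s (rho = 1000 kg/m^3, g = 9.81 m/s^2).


Q = (P * 1000 * eta) / (rho * g * H)
  = (17 * 1000 * 0.56) / (1000 * 9.81 * 31)
  = 9520 / 304110
  = 0.03130 m^3/s = 31.30 L/s


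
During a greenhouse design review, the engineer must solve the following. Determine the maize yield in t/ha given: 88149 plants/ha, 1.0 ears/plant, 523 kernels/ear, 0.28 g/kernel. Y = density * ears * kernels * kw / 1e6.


Y = density * ears * kernels * kw
  = 88149 * 1.0 * 523 * 0.28 g/ha
  = 12908539.56 g/ha
  = 12908.54 kg/ha = 12.91 t/ha


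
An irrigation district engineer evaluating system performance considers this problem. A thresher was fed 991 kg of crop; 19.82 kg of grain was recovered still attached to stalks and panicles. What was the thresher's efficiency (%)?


eta = (total - unthreshed) / total * 100
    = (991 - 19.82) / 991 * 100
    = 971.18 / 991 * 100
    = 98%


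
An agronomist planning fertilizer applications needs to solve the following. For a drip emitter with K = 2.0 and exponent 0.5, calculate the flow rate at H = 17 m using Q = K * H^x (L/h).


Q = K * H^x
  = 2.0 * 17^0.5
  = 2.0 * 4.1231
  = 8.25 L/h


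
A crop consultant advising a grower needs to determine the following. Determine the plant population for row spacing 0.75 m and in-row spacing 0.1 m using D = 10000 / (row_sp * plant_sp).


D = 10000 / (row_sp * plant_sp)
  = 10000 / (0.75 * 0.1)
  = 10000 / 0.0750
  = 133333.33 plants/ha


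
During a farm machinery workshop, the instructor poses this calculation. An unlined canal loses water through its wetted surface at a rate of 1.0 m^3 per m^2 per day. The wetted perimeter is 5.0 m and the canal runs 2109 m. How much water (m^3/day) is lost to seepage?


S = C * P * L
  = 1.0 * 5.0 * 2109
  = 10545 m^3/day


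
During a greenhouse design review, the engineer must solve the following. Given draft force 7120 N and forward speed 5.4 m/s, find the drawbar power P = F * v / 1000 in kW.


P = F * v / 1000
  = 7120 * 5.4 / 1000
  = 38448 / 1000
  = 38.45 kW


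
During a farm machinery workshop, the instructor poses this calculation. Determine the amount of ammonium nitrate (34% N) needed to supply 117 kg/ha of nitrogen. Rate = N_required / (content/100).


Rate = N_required / (N_content / 100)
     = 117 / (34 / 100)
     = 117 / 0.34
     = 344.12 kg/ha


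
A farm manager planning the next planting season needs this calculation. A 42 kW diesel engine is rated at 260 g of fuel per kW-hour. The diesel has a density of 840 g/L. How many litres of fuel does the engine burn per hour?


FC = P * BSFC / rho_fuel
   = 42 * 260 / 840
   = 10920 / 840
   = 13 L/h


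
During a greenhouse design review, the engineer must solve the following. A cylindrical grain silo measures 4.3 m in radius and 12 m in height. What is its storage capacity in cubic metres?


V = pi * r^2 * h
  = pi * 4.3^2 * 12
  = pi * 18.49 * 12
  = 697.06 m^3


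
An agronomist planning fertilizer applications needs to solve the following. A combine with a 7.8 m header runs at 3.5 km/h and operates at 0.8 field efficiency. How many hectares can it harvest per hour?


C = w * v * eta_f / 10
  = 7.8 * 3.5 * 0.8 / 10
  = 21.84 / 10
  = 2.18 ha/h


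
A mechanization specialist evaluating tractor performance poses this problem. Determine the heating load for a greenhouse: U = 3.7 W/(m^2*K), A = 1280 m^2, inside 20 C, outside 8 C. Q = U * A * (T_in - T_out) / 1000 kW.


dT = 20 - (8) = 12 K
Q = U * A * dT
  = 3.7 * 1280 * 12
  = 56832 W = 56.83 kW


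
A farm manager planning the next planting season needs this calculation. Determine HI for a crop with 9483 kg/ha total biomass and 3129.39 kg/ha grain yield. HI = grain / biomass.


HI = grain_yield / biomass
   = 3129.39 / 9483
   = 0.33


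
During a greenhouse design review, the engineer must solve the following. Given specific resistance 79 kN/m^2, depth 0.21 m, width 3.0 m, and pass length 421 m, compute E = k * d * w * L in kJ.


E = k * d * w * L
  = 79 * 0.21 * 3.0 * 421
  = 20953.17 kJ


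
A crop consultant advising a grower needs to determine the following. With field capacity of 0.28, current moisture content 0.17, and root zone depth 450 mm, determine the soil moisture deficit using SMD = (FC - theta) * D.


SMD = (FC - theta) * D
    = (0.28 - 0.17) * 450
    = 0.110 * 450
    = 49.50 mm


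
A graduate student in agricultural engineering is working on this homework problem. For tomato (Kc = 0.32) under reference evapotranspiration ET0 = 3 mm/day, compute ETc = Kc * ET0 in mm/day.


ETc = Kc * ET0
    = 0.32 * 3
    = 0.96 mm/day


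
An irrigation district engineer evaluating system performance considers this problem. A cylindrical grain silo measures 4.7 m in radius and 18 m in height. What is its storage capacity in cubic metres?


V = pi * r^2 * h
  = pi * 4.7^2 * 18
  = pi * 22.09 * 18
  = 1249.16 m^3


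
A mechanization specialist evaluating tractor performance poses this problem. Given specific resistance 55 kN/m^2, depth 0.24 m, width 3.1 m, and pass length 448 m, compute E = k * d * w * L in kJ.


E = k * d * w * L
  = 55 * 0.24 * 3.1 * 448
  = 18332.16 kJ
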